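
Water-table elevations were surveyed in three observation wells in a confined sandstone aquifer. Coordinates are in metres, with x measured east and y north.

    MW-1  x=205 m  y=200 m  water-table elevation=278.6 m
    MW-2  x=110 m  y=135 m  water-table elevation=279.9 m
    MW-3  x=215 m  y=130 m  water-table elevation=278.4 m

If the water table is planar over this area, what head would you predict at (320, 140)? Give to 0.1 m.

Three-point gradient (reference MW-1): Δ to MW-2 = (-95, -65, +1.3), Δ to MW-3 = (10, -70, -0.2).
∂h/∂x = -0.01425, ∂h/∂y = +0.0008219 (det = 7300).
h(320, 140) = 278.6 + (-0.01425)·(115) + (+0.0008219)·(-60) = 278.6 -1.638 -0.049 = 276.912 m.

276.9 m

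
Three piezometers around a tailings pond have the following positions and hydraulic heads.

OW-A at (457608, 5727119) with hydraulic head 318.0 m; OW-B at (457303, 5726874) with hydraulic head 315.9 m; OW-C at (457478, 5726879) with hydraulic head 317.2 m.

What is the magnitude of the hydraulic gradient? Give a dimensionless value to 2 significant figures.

0.0075

Taking OW-A as reference: OW-B−OW-A = (-305, -245, -2.1); OW-C−OW-A = (-130, -240, -0.8).
Determinant of the coordinate differences = (-305)·(-240) − (-130)·(-245) = 41350.
∂h/∂x = [(-2.1)·(-240) − (-0.8)·(-245)] / 41350 = +0.007449
∂h/∂y = [(-305)·(-0.8) − (-130)·(-2.1)] / 41350 = -0.0007013
|∇h| = √(0.007449² + -0.0007013²) = 0.007482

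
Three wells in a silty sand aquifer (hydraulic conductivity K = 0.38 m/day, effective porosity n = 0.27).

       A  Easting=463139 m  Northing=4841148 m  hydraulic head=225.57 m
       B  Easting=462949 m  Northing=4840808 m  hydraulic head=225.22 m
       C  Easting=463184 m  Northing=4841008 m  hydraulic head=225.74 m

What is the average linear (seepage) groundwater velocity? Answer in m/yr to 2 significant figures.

With h = a·x + b·y + c and A as origin, the differences give:
  (-190)·a + (-340)·b = -0.35
  45·a + (-140)·b = +0.17
Eliminate b (×(-140) and ×(-340), subtract): 41900·a = 106.800 → a = ∂h/∂x = +0.002549
Back-substitute: b = ∂h/∂y = -0.0003950.
|∇h| = √(0.002549² + -0.0003950²) = 0.002579
Seepage velocity v = K·i/n = 0.38 × 0.002579 / 0.27 = 0.00363 m/day = 1.326 m/yr.

1.3 m/yr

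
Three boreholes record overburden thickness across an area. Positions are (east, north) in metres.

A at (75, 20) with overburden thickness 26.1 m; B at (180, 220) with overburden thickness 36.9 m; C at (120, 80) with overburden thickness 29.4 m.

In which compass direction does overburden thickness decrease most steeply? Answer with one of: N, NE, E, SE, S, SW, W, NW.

S

Taking A as reference: B−A = (105, 200, +10.8); C−A = (45, 60, +3.3).
Determinant of the coordinate differences = 105·60 − 45·200 = -2700.
∂d/∂x = [(+10.8)·60 − (+3.3)·200] / -2700 = +0.004444
∂d/∂y = [105·(+3.3) − 45·(+10.8)] / -2700 = +0.05167
Steepest decrease is along −∇f = (-0.004444 E, -0.05167 N) → south.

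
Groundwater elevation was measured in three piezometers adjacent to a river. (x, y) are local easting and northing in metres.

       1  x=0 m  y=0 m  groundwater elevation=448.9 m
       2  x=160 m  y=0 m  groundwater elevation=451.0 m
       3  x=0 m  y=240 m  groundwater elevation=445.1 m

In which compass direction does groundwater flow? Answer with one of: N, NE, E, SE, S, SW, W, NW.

∂h/∂x = (451.0 − 448.9) / (160 − 0) = +0.01313
∂h/∂y = (445.1 − 448.9) / (240 − 0) = -0.01583
Flow = −∇h = (-0.01313 east, +0.01583 north), which points northwest.

NW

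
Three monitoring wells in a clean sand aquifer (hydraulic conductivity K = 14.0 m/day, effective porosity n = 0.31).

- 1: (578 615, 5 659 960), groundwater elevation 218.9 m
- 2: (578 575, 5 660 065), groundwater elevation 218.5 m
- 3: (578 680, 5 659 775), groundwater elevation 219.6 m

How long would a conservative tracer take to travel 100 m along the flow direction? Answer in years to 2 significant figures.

Differences from 1: to 2 (Δx, Δy, Δh) = (-40, 105, -0.4); to 3 = (65, -185, +0.7).
Determinant of the coordinate differences = (-40)·(-185) − 65·105 = 575.
∂h/∂x = [(-0.4)·(-185) − (+0.7)·105] / 575 = +0.0008696
∂h/∂y = [(-40)·(+0.7) − 65·(-0.4)] / 575 = -0.003478
|∇h| = √(0.0008696² + -0.003478²) = 0.003585
Seepage velocity v = K·i/n = 14.0 × 0.003585 / 0.31 = 0.1619 m/day.
t = 100 / 0.1619 = 617.7 days = 1.69 years.

1.7 years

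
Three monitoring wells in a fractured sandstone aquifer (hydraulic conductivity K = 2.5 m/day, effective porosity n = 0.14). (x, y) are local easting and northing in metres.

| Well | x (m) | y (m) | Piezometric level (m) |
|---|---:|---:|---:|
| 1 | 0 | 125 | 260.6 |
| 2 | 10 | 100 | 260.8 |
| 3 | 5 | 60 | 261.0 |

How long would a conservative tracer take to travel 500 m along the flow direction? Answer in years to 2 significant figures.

Differences from 1: to 2 (Δx, Δy, Δh) = (10, -25, +0.2); to 3 = (5, -65, +0.4).
Solve a·Δx + b·Δy = Δh: det = 10·(-65) − 5·(-25) = -525.
∂h/∂x = [(+0.2)·(-65) − (+0.4)·(-25)] / -525 = +0.005714
∂h/∂y = [10·(+0.4) − 5·(+0.2)] / -525 = -0.005714
|∇h| = √(0.005714² + -0.005714²) = 0.008081
Seepage velocity v = K·i/n = 2.5 × 0.008081 / 0.14 = 0.1443 m/day.
t = 500 / 0.1443 = 3465 days = 9.49 years.

9.5 years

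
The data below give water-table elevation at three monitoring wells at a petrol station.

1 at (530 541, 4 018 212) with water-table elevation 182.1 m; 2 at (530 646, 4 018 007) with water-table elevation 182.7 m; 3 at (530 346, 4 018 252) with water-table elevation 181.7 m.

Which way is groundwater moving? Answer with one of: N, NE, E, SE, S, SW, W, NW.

With h = a·x + b·y + c and 1 as origin, the differences give:
  105·a + (-205)·b = +0.6
  (-195)·a + 40·b = -0.4
Eliminate b (×40 and ×(-205), subtract): -35775·a = -58.00 → a = ∂h/∂x = +0.001621
Back-substitute: b = ∂h/∂y = -0.002096.
Flow = −∇h = (-0.001621 east, +0.002096 north), which points northwest.

NW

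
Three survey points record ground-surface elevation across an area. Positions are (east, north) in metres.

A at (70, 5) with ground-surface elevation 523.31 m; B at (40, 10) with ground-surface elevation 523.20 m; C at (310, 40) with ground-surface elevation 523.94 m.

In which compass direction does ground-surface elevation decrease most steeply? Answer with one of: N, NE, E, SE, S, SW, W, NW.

NW

Differences from A: to B (Δx, Δy, Δh) = (-30, 5, -0.11); to C = (240, 35, +0.63).
Solve a·Δx + b·Δy = Δz: det = (-30)·35 − 240·5 = -2250.
∂z/∂x = [(-0.11)·35 − (+0.63)·5] / -2250 = +0.003111
∂z/∂y = [(-30)·(+0.63) − 240·(-0.11)] / -2250 = -0.003333
Steepest decrease is along −∇f = (-0.003111 E, +0.003333 N) → northwest.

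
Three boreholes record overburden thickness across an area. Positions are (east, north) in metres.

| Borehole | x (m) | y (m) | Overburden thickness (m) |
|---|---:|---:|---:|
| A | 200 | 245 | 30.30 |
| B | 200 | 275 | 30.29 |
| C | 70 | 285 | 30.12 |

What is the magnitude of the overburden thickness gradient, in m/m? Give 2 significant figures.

0.0013 m/m

With d = a·x + b·y + c and A as origin, the differences give:
  0·a + 30·b = -0.01
  (-130)·a + 40·b = -0.18
Eliminate b (×40 and ×30, subtract): 3900·a = 5.000 → a = ∂d/∂x = +0.001282
Back-substitute: b = ∂d/∂y = -0.0003333.
|∇f| = √(0.001282² + -0.0003333²) = 0.001325 m/m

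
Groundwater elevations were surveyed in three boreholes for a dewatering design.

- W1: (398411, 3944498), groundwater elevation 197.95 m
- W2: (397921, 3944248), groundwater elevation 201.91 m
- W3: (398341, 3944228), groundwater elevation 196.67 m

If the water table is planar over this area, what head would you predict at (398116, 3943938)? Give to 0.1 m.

Differences from W1: to W2 (Δx, Δy, Δh) = (-490, -250, +3.96); to W3 = (-70, -270, -1.28).
Determinant of the coordinate differences = (-490)·(-270) − (-70)·(-250) = 114800.
∂h/∂x = [(+3.96)·(-270) − (-1.28)·(-250)] / 114800 = -0.01210
∂h/∂y = [(-490)·(-1.28) − (-70)·(+3.96)] / 114800 = +0.007878
h(398116, 3943938) = 197.95 + (-0.01210)·(-295) + (+0.007878)·(-560) = 197.95 +3.570 -4.412 = 197.108 m.

197.1 m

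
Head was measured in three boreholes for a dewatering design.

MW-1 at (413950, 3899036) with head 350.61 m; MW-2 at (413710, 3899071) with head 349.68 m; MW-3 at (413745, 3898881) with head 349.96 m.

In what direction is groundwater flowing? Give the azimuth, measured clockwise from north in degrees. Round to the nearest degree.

282°

Differences from MW-1: to MW-2 (Δx, Δy, Δh) = (-240, 35, -0.93); to MW-3 = (-205, -155, -0.65).
Determinant of the coordinate differences = (-240)·(-155) − (-205)·35 = 44375.
∂h/∂x = [(-0.93)·(-155) − (-0.65)·35] / 44375 = +0.003761
∂h/∂y = [(-240)·(-0.65) − (-205)·(-0.93)] / 44375 = -0.0007808
Flow direction (−∇h) has components (-0.003761 E, +0.0007808 N).
Azimuth = atan2(E, N) = atan2(-0.003761, +0.0007808) = 281.7° ≈ 282°.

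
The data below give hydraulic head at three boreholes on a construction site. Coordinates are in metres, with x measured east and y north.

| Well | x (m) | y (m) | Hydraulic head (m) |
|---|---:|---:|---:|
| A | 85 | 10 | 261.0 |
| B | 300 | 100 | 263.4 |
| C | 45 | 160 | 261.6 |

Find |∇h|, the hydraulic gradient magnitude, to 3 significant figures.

Three-point gradient (reference A): Δ to B = (215, 90, +2.4), Δ to C = (-40, 150, +0.6).
∂h/∂x = +0.008536, ∂h/∂y = +0.006276 (det = 35850).
|∇h| = √(0.008536² + 0.006276²) = 0.01059

0.0106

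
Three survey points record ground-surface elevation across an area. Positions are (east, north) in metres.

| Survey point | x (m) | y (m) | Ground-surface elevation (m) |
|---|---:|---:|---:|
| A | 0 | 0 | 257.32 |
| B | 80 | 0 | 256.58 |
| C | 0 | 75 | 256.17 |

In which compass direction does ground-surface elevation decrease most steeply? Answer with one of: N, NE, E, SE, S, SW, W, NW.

∂z/∂x = (256.58 − 257.32) / (80 − 0) = -0.009250
∂z/∂y = (256.17 − 257.32) / (75 − 0) = -0.01533
Steepest decrease is along −∇f = (+0.009250 E, +0.01533 N) → northeast.

NE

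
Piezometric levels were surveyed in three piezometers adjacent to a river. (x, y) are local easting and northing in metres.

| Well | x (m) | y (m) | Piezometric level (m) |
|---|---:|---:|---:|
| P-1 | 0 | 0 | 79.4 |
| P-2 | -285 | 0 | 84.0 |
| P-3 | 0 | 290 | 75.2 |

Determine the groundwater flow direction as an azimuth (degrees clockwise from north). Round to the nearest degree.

∂h/∂x = (84.0 − 79.4) / (-285 − 0) = -0.01614
∂h/∂y = (75.2 − 79.4) / (290 − 0) = -0.01448
Flow direction (−∇h) has components (+0.01614 E, +0.01448 N).
Azimuth = atan2(E, N) = atan2(+0.01614, +0.01448) = 48.1° ≈ 048°.

048°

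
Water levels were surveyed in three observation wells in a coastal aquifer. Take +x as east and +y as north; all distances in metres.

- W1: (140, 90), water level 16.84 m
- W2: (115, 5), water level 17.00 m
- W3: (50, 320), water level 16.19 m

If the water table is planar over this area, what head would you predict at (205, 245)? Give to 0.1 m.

16.6 m

Taking W1 as reference: W2−W1 = (-25, -85, +0.16); W3−W1 = (-90, 230, -0.65).
Solve a·Δx + b·Δy = Δh: det = (-25)·230 − (-90)·(-85) = -13400.
∂h/∂x = [(+0.16)·230 − (-0.65)·(-85)] / -13400 = +0.001377
∂h/∂y = [(-25)·(-0.65) − (-90)·(+0.16)] / -13400 = -0.002287
h(205, 245) = 16.84 + (+0.001377)·(65) + (-0.002287)·(155) = 16.84 +0.089 -0.355 = 16.575 m.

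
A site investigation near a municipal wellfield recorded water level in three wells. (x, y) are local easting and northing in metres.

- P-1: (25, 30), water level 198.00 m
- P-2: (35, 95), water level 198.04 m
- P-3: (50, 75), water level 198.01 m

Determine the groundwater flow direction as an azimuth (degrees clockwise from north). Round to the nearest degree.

Three-point gradient (reference P-1): Δ to P-2 = (10, 65, +0.04), Δ to P-3 = (25, 45, +0.01).
∂h/∂x = -0.0009787, ∂h/∂y = +0.0007660 (det = -1175).
Flow direction (−∇h) has components (+0.0009787 E, -0.0007660 N).
Azimuth = atan2(E, N) = atan2(+0.0009787, -0.0007660) = 128.0° ≈ 128°.

128°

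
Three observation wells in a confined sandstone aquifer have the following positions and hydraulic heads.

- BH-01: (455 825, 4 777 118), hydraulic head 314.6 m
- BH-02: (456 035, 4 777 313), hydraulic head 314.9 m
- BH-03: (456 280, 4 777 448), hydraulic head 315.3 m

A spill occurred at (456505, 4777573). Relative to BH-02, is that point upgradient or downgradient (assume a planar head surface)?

upgradient

Differences from BH-01: to BH-02 (Δx, Δy, Δh) = (210, 195, +0.3); to BH-03 = (455, 330, +0.7).
Determinant of the coordinate differences = 210·330 − 455·195 = -19425.
∂h/∂x = [(+0.3)·330 − (+0.7)·195] / -19425 = +0.001931
∂h/∂y = [210·(+0.7) − 455·(+0.3)] / -19425 = -0.0005405
Head at (456505, 4777573) = 314.6 + (+0.001931)·(680) + (-0.0005405)·(455) = 315.67 m.
That is higher than the 314.9 m at BH-02, so the point is upgradient.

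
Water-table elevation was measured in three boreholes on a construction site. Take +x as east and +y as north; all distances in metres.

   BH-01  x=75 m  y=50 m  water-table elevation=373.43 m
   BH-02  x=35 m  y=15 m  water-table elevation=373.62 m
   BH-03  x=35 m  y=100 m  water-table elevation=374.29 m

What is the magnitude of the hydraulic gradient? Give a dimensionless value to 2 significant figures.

0.014

Differences from BH-01: to BH-02 (Δx, Δy, Δh) = (-40, -35, +0.19); to BH-03 = (-40, 50, +0.86).
Solve a·Δx + b·Δy = Δh: det = (-40)·50 − (-40)·(-35) = -3400.
∂h/∂x = [(+0.19)·50 − (+0.86)·(-35)] / -3400 = -0.01165
∂h/∂y = [(-40)·(+0.86) − (-40)·(+0.19)] / -3400 = +0.007882
|∇h| = √(-0.01165² + 0.007882²) = 0.01407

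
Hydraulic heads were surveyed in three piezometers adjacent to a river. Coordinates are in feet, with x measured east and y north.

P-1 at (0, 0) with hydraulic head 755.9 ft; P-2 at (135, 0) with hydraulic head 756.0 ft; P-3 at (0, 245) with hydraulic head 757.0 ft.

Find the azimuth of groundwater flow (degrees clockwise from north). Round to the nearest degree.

∂h/∂x = (756.0 − 755.9) / (135 − 0) = +0.0007407
∂h/∂y = (757.0 − 755.9) / (245 − 0) = +0.004490
Flow direction (−∇h) has components (-0.0007407 E, -0.004490 N).
Azimuth = atan2(E, N) = atan2(-0.0007407, -0.004490) = 189.4° ≈ 189°.

189°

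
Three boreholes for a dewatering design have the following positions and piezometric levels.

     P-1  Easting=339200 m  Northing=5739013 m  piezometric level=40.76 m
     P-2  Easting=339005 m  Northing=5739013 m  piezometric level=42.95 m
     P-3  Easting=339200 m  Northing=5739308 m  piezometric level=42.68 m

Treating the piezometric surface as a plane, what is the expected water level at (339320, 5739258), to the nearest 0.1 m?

41.0 m

∂h/∂x = (42.95 − 40.76) / (339005 − 339200) = -0.01123
∂h/∂y = (42.68 − 40.76) / (5739308 − 5739013) = +0.006508
h(339320, 5739258) = 40.76 + (-0.01123)·(120) + (+0.006508)·(245) = 40.76 -1.348 +1.595 = 41.007 m.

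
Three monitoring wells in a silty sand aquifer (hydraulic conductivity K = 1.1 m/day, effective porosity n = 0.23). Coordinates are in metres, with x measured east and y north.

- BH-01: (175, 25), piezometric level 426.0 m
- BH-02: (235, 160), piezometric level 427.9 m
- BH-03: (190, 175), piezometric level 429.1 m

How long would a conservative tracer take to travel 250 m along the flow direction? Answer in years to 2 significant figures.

With h = a·x + b·y + c and BH-01 as origin, the differences give:
  60·a + 135·b = +1.9
  15·a + 150·b = +3.1
Eliminate b (×150 and ×135, subtract): 6975·a = -133.50 → a = ∂h/∂x = -0.01914
Back-substitute: b = ∂h/∂y = +0.02258.
|∇h| = √(-0.01914² + 0.02258²) = 0.0296
Seepage velocity v = K·i/n = 1.1 × 0.0296 / 0.23 = 0.1416 m/day.
t = 250 / 0.1416 = 1766 days = 4.84 years.

4.8 years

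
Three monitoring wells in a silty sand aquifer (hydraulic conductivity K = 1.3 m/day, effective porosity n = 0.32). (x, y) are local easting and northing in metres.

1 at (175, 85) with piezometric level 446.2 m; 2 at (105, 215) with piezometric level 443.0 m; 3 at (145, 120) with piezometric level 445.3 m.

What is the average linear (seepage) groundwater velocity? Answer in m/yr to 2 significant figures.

34 m/yr

Three-point gradient (reference 1): Δ to 2 = (-70, 130, -3.2), Δ to 3 = (-30, 35, -0.9).
∂h/∂x = +0.003448, ∂h/∂y = -0.02276 (det = 1450).
|∇h| = √(0.003448² + -0.02276²) = 0.02302
Seepage velocity v = K·i/n = 1.3 × 0.02302 / 0.32 = 0.09352 m/day = 34.16 m/yr.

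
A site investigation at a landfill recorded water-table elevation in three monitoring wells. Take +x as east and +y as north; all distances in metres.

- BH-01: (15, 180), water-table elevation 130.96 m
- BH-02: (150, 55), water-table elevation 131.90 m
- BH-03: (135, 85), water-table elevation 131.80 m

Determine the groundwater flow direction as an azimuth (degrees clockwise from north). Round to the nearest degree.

With h = a·x + b·y + c and BH-01 as origin, the differences give:
  135·a + (-125)·b = +0.94
  120·a + (-95)·b = +0.84
Eliminate b (×(-95) and ×(-125), subtract): 2175·a = 15.700 → a = ∂h/∂x = +0.007218
Back-substitute: b = ∂h/∂y = +0.0002759.
Flow direction (−∇h) has components (-0.007218 E, -0.0002759 N).
Azimuth = atan2(E, N) = atan2(-0.007218, -0.0002759) = 267.8° ≈ 268°.

268°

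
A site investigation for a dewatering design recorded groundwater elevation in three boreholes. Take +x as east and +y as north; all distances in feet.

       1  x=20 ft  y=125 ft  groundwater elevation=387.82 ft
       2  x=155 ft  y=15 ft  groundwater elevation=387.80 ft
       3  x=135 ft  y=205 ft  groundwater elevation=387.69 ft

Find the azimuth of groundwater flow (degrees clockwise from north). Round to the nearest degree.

046°

With h = a·x + b·y + c and 1 as origin, the differences give:
  135·a + (-110)·b = -0.02
  115·a + 80·b = -0.13
Eliminate b (×80 and ×(-110), subtract): 23450·a = -15.900 → a = ∂h/∂x = -0.0006780
Back-substitute: b = ∂h/∂y = -0.0006503.
Flow direction (−∇h) has components (+0.0006780 E, +0.0006503 N).
Azimuth = atan2(E, N) = atan2(+0.0006780, +0.0006503) = 46.2° ≈ 046°.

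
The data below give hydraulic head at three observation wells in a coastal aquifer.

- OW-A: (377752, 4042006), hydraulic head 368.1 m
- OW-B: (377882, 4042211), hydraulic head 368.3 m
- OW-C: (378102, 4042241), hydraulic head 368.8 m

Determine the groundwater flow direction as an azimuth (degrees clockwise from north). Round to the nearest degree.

Differences from OW-A: to OW-B (Δx, Δy, Δh) = (130, 205, +0.2); to OW-C = (350, 235, +0.7).
Determinant of the coordinate differences = 130·235 − 350·205 = -41200.
∂h/∂x = [(+0.2)·235 − (+0.7)·205] / -41200 = +0.002342
∂h/∂y = [130·(+0.7) − 350·(+0.2)] / -41200 = -0.0005097
Flow direction (−∇h) has components (-0.002342 E, +0.0005097 N).
Azimuth = atan2(E, N) = atan2(-0.002342, +0.0005097) = 282.3° ≈ 282°.

282°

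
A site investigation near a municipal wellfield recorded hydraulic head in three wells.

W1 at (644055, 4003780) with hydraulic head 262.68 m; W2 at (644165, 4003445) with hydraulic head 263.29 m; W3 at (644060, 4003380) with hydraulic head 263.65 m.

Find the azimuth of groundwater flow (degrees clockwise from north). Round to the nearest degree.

038°

With h = a·x + b·y + c and W1 as origin, the differences give:
  110·a + (-335)·b = +0.61
  5·a + (-400)·b = +0.97
Eliminate b (×(-400) and ×(-335), subtract): -42325·a = 80.950 → a = ∂h/∂x = -0.001913
Back-substitute: b = ∂h/∂y = -0.002449.
Flow direction (−∇h) has components (+0.001913 E, +0.002449 N).
Azimuth = atan2(E, N) = atan2(+0.001913, +0.002449) = 38.0° ≈ 038°.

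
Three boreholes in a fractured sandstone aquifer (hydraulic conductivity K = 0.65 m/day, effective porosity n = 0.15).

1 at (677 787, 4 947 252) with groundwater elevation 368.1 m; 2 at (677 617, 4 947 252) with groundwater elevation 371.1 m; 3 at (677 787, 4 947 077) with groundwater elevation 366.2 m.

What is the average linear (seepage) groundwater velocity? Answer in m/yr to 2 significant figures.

33 m/yr

∂h/∂x = (371.1 − 368.1) / (677617 − 677787) = -0.01765
∂h/∂y = (366.2 − 368.1) / (4947077 − 4947252) = +0.01086
|∇h| = √(-0.01765² + 0.01086²) = 0.02072
Seepage velocity v = K·i/n = 0.65 × 0.02072 / 0.15 = 0.08979 m/day = 32.8 m/yr.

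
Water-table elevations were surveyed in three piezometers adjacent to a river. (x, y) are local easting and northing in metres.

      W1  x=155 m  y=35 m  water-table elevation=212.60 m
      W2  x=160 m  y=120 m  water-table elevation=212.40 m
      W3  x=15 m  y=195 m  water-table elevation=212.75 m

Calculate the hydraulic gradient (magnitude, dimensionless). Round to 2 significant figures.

0.0041

Three-point gradient (reference W1): Δ to W2 = (5, 85, -0.20), Δ to W3 = (-140, 160, +0.15).
∂h/∂x = -0.003524, ∂h/∂y = -0.002146 (det = 12700).
|∇h| = √(-0.003524² + -0.002146²) = 0.004126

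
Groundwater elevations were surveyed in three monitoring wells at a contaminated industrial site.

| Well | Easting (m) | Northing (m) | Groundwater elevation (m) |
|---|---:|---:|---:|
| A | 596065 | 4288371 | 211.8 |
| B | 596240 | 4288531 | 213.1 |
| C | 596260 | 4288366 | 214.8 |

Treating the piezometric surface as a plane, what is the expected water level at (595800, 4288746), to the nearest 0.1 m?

Taking A as reference: B−A = (175, 160, +1.3); C−A = (195, -5, +3.0).
Solve a·Δx + b·Δy = Δh: det = 175·(-5) − 195·160 = -32075.
∂h/∂x = [(+1.3)·(-5) − (+3.0)·160] / -32075 = +0.01517
∂h/∂y = [175·(+3.0) − 195·(+1.3)] / -32075 = -0.008465
h(595800, 4288746) = 211.8 + (+0.01517)·(-265) + (-0.008465)·(375) = 211.8 -4.019 -3.174 = 204.606 m.

204.6 m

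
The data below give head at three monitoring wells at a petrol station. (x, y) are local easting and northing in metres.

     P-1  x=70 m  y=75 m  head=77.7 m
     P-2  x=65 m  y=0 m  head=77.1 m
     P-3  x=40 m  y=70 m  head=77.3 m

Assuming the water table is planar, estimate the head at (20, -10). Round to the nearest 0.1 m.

Taking P-1 as reference: P-2−P-1 = (-5, -75, -0.6); P-3−P-1 = (-30, -5, -0.4).
Determinant of the coordinate differences = (-5)·(-5) − (-30)·(-75) = -2225.
∂h/∂x = [(-0.6)·(-5) − (-0.4)·(-75)] / -2225 = +0.01213
∂h/∂y = [(-5)·(-0.4) − (-30)·(-0.6)] / -2225 = +0.007191
h(20, -10) = 77.7 + (+0.01213)·(-50) + (+0.007191)·(-85) = 77.7 -0.607 -0.611 = 76.482 m.

76.5 m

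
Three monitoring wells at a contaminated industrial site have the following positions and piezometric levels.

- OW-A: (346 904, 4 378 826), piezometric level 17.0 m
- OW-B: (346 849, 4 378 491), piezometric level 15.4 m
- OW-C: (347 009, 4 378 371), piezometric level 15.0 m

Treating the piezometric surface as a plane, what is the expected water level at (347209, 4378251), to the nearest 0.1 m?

14.6 m

With h = a·x + b·y + c and OW-A as origin, the differences give:
  (-55)·a + (-335)·b = -1.6
  105·a + (-455)·b = -2.0
Eliminate b (×(-455) and ×(-335), subtract): 60200·a = 58.00 → a = ∂h/∂x = +0.0009635
Back-substitute: b = ∂h/∂y = +0.004618.
h(347209, 4378251) = 17.0 + (+0.0009635)·(305) + (+0.004618)·(-575) = 17.0 +0.294 -2.655 = 14.639 m.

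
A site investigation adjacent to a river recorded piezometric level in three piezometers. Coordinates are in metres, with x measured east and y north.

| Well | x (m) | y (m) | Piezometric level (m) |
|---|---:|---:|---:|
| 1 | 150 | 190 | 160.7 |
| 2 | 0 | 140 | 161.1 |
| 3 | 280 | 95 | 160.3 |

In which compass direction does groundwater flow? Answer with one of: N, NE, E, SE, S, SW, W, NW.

Differences from 1: to 2 (Δx, Δy, Δh) = (-150, -50, +0.4); to 3 = (130, -95, -0.4).
Determinant of the coordinate differences = (-150)·(-95) − 130·(-50) = 20750.
∂h/∂x = [(+0.4)·(-95) − (-0.4)·(-50)] / 20750 = -0.002795
∂h/∂y = [(-150)·(-0.4) − 130·(+0.4)] / 20750 = +0.0003855
Flow = −∇h = (+0.002795 east, -0.0003855 north), which points east.

E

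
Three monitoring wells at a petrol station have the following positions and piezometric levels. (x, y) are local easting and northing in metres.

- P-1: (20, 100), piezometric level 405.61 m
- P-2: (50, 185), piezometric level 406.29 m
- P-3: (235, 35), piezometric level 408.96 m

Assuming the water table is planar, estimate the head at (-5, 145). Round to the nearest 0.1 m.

405.3 m

With h = a·x + b·y + c and P-1 as origin, the differences give:
  30·a + 85·b = +0.68
  215·a + (-65)·b = +3.35
Eliminate b (×(-65) and ×85, subtract): -20225·a = -328.950 → a = ∂h/∂x = +0.01626
Back-substitute: b = ∂h/∂y = +0.002260.
h(-5, 145) = 405.61 + (+0.01626)·(-25) + (+0.002260)·(45) = 405.61 -0.407 +0.102 = 405.305 m.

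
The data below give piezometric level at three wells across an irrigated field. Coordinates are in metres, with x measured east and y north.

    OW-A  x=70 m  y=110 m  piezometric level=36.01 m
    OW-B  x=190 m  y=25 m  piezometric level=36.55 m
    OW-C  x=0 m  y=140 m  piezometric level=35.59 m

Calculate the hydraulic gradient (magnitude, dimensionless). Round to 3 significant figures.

With h = a·x + b·y + c and OW-A as origin, the differences give:
  120·a + (-85)·b = +0.54
  (-70)·a + 30·b = -0.42
Eliminate b (×30 and ×(-85), subtract): -2350·a = -19.500 → a = ∂h/∂x = +0.008298
Back-substitute: b = ∂h/∂y = +0.005362.
|∇h| = √(0.008298² + 0.005362²) = 0.00988

0.00988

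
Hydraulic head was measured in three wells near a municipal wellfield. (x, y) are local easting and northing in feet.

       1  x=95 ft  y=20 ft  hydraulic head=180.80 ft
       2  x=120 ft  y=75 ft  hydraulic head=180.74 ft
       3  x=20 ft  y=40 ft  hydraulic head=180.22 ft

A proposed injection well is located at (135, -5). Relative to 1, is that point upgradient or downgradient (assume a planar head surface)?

upgradient

Differences from 1: to 2 (Δx, Δy, Δh) = (25, 55, -0.06); to 3 = (-75, 20, -0.58).
Solve a·Δx + b·Δy = Δh: det = 25·20 − (-75)·55 = 4625.
∂h/∂x = [(-0.06)·20 − (-0.58)·55] / 4625 = +0.006638
∂h/∂y = [25·(-0.58) − (-75)·(-0.06)] / 4625 = -0.004108
Head at (135, -5) = 180.80 + (+0.006638)·(40) + (-0.004108)·(-25) = 181.17 ft.
That is higher than the 180.80 ft at 1, so the point is upgradient.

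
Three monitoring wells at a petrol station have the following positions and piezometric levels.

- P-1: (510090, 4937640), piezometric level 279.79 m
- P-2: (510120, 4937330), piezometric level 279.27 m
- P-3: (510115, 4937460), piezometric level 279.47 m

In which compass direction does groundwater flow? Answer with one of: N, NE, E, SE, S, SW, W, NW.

SE

Differences from P-1: to P-2 (Δx, Δy, Δh) = (30, -310, -0.52); to P-3 = (25, -180, -0.32).
Solve a·Δx + b·Δy = Δh: det = 30·(-180) − 25·(-310) = 2350.
∂h/∂x = [(-0.52)·(-180) − (-0.32)·(-310)] / 2350 = -0.002383
∂h/∂y = [30·(-0.32) − 25·(-0.52)] / 2350 = +0.001447
Flow = −∇h = (+0.002383 east, -0.001447 north), which points southeast.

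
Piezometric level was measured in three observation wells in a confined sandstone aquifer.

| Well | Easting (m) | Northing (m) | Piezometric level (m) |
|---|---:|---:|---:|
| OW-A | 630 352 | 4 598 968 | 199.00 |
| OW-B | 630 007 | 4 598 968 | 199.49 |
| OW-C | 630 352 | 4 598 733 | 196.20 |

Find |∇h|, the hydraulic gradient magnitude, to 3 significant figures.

∂h/∂x = (199.49 − 199.00) / (630007 − 630352) = -0.001420
∂h/∂y = (196.20 − 199.00) / (4598733 − 4598968) = +0.01191
|∇h| = √(-0.001420² + 0.01191²) = 0.01199

0.0120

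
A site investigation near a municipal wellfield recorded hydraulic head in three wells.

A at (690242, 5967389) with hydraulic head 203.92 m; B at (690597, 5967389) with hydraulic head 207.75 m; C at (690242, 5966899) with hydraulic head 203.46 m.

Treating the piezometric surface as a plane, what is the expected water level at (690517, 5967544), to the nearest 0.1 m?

∂h/∂x = (207.75 − 203.92) / (690597 − 690242) = +0.01079
∂h/∂y = (203.46 − 203.92) / (5966899 − 5967389) = +0.0009388
h(690517, 5967544) = 203.92 + (+0.01079)·(275) + (+0.0009388)·(155) = 203.92 +2.967 +0.146 = 207.032 m.

207.0 m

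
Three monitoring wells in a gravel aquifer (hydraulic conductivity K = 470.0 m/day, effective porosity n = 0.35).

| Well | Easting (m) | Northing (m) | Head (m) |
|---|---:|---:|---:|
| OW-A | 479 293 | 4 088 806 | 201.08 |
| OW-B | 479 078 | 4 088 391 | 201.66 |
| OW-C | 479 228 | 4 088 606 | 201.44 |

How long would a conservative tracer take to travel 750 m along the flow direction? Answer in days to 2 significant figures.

Differences from OW-A: to OW-B (Δx, Δy, Δh) = (-215, -415, +0.58); to OW-C = (-65, -200, +0.36).
Determinant of the coordinate differences = (-215)·(-200) − (-65)·(-415) = 16025.
∂h/∂x = [(+0.58)·(-200) − (+0.36)·(-415)] / 16025 = +0.002084
∂h/∂y = [(-215)·(+0.36) − (-65)·(+0.58)] / 16025 = -0.002477
|∇h| = √(0.002084² + -0.002477²) = 0.003237
Seepage velocity v = K·i/n = 470.0 × 0.003237 / 0.35 = 4.347 m/day.
t = 750 / 4.347 = 172.5 days.

170 days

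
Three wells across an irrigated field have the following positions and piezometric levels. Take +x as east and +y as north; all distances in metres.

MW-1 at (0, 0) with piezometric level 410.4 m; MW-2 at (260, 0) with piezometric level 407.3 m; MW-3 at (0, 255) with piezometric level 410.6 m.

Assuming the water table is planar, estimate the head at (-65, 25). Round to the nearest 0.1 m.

∂h/∂x = (407.3 − 410.4) / (260 − 0) = -0.01192
∂h/∂y = (410.6 − 410.4) / (255 − 0) = +0.0007843
h(-65, 25) = 410.4 + (-0.01192)·(-65) + (+0.0007843)·(25) = 410.4 +0.775 +0.020 = 411.195 m.

411.2 m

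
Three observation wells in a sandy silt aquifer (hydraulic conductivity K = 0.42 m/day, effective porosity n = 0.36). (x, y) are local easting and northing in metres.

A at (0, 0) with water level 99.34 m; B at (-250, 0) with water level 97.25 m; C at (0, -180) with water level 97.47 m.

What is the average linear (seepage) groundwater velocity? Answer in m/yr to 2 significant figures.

∂h/∂x = (97.25 − 99.34) / (-250 − 0) = +0.008360
∂h/∂y = (97.47 − 99.34) / (-180 − 0) = +0.01039
|∇h| = √(0.008360² + 0.01039²) = 0.01334
Seepage velocity v = K·i/n = 0.42 × 0.01334 / 0.36 = 0.01556 m/day = 5.683 m/yr.

5.7 m/yr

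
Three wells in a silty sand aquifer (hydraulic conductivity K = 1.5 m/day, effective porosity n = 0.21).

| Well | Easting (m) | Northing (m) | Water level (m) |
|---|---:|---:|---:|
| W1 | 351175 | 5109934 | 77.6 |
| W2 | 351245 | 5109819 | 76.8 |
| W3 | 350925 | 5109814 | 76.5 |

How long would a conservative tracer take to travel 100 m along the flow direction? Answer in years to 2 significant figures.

Differences from W1: to W2 (Δx, Δy, Δh) = (70, -115, -0.8); to W3 = (-250, -120, -1.1).
Solve a·Δx + b·Δy = Δh: det = 70·(-120) − (-250)·(-115) = -37150.
∂h/∂x = [(-0.8)·(-120) − (-1.1)·(-115)] / -37150 = +0.0008210
∂h/∂y = [70·(-1.1) − (-250)·(-0.8)] / -37150 = +0.007456
|∇h| = √(0.0008210² + 0.007456²) = 0.007501
Seepage velocity v = K·i/n = 1.5 × 0.007501 / 0.21 = 0.05358 m/day.
t = 100 / 0.05358 = 1866 days = 5.11 years.

5.1 years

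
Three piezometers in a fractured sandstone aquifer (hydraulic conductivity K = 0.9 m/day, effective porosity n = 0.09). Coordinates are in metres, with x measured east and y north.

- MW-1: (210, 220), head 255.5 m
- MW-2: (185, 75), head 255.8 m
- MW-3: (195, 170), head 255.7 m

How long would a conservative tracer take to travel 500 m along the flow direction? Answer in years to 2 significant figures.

With h = a·x + b·y + c and MW-1 as origin, the differences give:
  (-25)·a + (-145)·b = +0.3
  (-15)·a + (-50)·b = +0.2
Eliminate b (×(-50) and ×(-145), subtract): -925·a = 14.00 → a = ∂h/∂x = -0.01514
Back-substitute: b = ∂h/∂y = +0.0005405.
|∇h| = √(-0.01514² + 0.0005405²) = 0.01515
Seepage velocity v = K·i/n = 0.9 × 0.01515 / 0.09 = 0.1515 m/day.
t = 500 / 0.1515 = 3300 days = 9.03 years.

9.0 years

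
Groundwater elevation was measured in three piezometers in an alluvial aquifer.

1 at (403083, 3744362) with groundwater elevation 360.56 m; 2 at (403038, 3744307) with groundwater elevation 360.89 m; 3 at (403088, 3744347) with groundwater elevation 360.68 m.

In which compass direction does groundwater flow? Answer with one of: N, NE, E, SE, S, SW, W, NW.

Three-point gradient (reference 1): Δ to 2 = (-45, -55, +0.33), Δ to 3 = (5, -15, +0.12).
∂h/∂x = +0.001737, ∂h/∂y = -0.007421 (det = 950).
Flow = −∇h = (-0.001737 east, +0.007421 north), which points north.

N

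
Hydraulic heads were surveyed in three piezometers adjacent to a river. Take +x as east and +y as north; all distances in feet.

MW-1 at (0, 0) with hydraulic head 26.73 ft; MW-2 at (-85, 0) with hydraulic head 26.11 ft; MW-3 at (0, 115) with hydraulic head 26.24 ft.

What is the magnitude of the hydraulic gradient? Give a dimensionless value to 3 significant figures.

∂h/∂x = (26.11 − 26.73) / (-85 − 0) = +0.007294
∂h/∂y = (26.24 − 26.73) / (115 − 0) = -0.004261
|∇h| = √(0.007294² + -0.004261²) = 0.008447

0.00845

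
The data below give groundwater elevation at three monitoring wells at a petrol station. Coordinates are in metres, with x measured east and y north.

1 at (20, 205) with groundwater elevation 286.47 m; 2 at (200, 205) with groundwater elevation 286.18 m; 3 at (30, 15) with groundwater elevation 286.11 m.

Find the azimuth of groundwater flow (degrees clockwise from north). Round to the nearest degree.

With h = a·x + b·y + c and 1 as origin, the differences give:
  180·a + 0·b = -0.29
  10·a + (-190)·b = -0.36
Eliminate b (×(-190) and ×0, subtract): -34200·a = 55.100 → a = ∂h/∂x = -0.001611
Back-substitute: b = ∂h/∂y = +0.001810.
Flow direction (−∇h) has components (+0.001611 E, -0.001810 N).
Azimuth = atan2(E, N) = atan2(+0.001611, -0.001810) = 138.3° ≈ 138°.

138°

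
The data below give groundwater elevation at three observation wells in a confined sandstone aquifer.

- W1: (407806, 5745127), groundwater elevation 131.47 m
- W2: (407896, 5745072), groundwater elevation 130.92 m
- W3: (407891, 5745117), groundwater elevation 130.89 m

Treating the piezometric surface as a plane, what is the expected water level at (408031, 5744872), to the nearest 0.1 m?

130.3 m

Taking W1 as reference: W2−W1 = (90, -55, -0.55); W3−W1 = (85, -10, -0.58).
Solve a·Δx + b·Δy = Δh: det = 90·(-10) − 85·(-55) = 3775.
∂h/∂x = [(-0.55)·(-10) − (-0.58)·(-55)] / 3775 = -0.006993
∂h/∂y = [90·(-0.58) − 85·(-0.55)] / 3775 = -0.001444
h(408031, 5744872) = 131.47 + (-0.006993)·(225) + (-0.001444)·(-255) = 131.47 -1.574 +0.368 = 130.265 m.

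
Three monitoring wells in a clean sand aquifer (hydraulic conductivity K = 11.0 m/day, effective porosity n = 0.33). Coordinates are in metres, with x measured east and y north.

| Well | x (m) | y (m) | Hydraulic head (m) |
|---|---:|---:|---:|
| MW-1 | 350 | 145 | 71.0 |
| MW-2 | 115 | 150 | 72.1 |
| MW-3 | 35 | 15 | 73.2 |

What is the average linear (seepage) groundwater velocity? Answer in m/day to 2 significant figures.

0.24 m/day

Three-point gradient (reference MW-1): Δ to MW-2 = (-235, 5, +1.1), Δ to MW-3 = (-315, -130, +2.2).
∂h/∂x = -0.004794, ∂h/∂y = -0.005307 (det = 32125).
|∇h| = √(-0.004794² + -0.005307²) = 0.007152
Seepage velocity v = K·i/n = 11.0 × 0.007152 / 0.33 = 0.2384 m/day.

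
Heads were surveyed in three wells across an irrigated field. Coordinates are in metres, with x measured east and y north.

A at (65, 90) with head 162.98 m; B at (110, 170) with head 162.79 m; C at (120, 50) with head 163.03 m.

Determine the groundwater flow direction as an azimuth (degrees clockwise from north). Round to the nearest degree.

016°

Differences from A: to B (Δx, Δy, Δh) = (45, 80, -0.19); to C = (55, -40, +0.05).
Solve a·Δx + b·Δy = Δh: det = 45·(-40) − 55·80 = -6200.
∂h/∂x = [(-0.19)·(-40) − (+0.05)·80] / -6200 = -0.0005806
∂h/∂y = [45·(+0.05) − 55·(-0.19)] / -6200 = -0.002048
Flow direction (−∇h) has components (+0.0005806 E, +0.002048 N).
Azimuth = atan2(E, N) = atan2(+0.0005806, +0.002048) = 15.8° ≈ 016°.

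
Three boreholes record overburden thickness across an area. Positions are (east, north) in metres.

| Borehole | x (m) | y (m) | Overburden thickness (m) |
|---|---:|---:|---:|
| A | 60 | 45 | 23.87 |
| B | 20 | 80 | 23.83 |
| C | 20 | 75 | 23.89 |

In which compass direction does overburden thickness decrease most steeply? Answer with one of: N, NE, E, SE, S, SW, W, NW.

NE

With d = a·x + b·y + c and A as origin, the differences give:
  (-40)·a + 35·b = -0.04
  (-40)·a + 30·b = +0.02
Eliminate b (×30 and ×35, subtract): 200·a = -1.900 → a = ∂d/∂x = -0.009500
Back-substitute: b = ∂d/∂y = -0.01200.
Steepest decrease is along −∇f = (+0.009500 E, +0.01200 N) → northeast.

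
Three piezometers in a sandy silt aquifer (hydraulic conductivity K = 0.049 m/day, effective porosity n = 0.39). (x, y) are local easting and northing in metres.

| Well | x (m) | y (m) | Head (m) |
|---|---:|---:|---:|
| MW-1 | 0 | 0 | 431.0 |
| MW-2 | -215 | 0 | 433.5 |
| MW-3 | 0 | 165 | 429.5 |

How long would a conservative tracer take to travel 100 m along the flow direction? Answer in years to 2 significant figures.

∂h/∂x = (433.5 − 431.0) / (-215 − 0) = -0.01163
∂h/∂y = (429.5 − 431.0) / (165 − 0) = -0.009091
|∇h| = √(-0.01163² + -0.009091²) = 0.01476
Seepage velocity v = K·i/n = 0.049 × 0.01476 / 0.39 = 0.001854 m/day.
t = 100 / 0.001854 = 5.394e+04 days = 148 years.

150 years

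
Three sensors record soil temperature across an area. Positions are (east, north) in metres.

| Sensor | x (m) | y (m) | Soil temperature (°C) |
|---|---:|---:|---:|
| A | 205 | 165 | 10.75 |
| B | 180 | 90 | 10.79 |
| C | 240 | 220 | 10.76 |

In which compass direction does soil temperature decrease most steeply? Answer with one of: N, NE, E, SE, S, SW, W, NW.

Differences from A: to B (Δx, Δy, Δh) = (-25, -75, +0.04); to C = (35, 55, +0.01).
Determinant of the coordinate differences = (-25)·55 − 35·(-75) = 1250.
∂T/∂x = [(+0.04)·55 − (+0.01)·(-75)] / 1250 = +0.002360
∂T/∂y = [(-25)·(+0.01) − 35·(+0.04)] / 1250 = -0.001320
Steepest decrease is along −∇f = (-0.002360 E, +0.001320 N) → northwest.

NW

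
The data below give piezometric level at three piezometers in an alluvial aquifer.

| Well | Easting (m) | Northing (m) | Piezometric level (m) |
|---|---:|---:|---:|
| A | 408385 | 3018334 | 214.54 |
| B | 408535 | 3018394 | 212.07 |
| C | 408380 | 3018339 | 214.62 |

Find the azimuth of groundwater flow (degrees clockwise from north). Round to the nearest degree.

Differences from A: to B (Δx, Δy, Δh) = (150, 60, -2.47); to C = (-5, 5, +0.08).
Determinant of the coordinate differences = 150·5 − (-5)·60 = 1050.
∂h/∂x = [(-2.47)·5 − (+0.08)·60] / 1050 = -0.01633
∂h/∂y = [150·(+0.08) − (-5)·(-2.47)] / 1050 = -0.0003333
Flow direction (−∇h) has components (+0.01633 E, +0.0003333 N).
Azimuth = atan2(E, N) = atan2(+0.01633, +0.0003333) = 88.8° ≈ 089°.

089°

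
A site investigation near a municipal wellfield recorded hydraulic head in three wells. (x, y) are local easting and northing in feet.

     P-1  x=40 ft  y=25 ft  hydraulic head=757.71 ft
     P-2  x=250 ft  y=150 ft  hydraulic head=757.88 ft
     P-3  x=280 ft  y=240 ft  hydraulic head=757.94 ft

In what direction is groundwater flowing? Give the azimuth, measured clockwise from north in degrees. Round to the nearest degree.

Taking P-1 as reference: P-2−P-1 = (210, 125, +0.17); P-3−P-1 = (240, 215, +0.23).
Determinant of the coordinate differences = 210·215 − 240·125 = 15150.
∂h/∂x = [(+0.17)·215 − (+0.23)·125] / 15150 = +0.0005149
∂h/∂y = [210·(+0.23) − 240·(+0.17)] / 15150 = +0.0004950
Flow direction (−∇h) has components (-0.0005149 E, -0.0004950 N).
Azimuth = atan2(E, N) = atan2(-0.0005149, -0.0004950) = 226.1° ≈ 226°.

226°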